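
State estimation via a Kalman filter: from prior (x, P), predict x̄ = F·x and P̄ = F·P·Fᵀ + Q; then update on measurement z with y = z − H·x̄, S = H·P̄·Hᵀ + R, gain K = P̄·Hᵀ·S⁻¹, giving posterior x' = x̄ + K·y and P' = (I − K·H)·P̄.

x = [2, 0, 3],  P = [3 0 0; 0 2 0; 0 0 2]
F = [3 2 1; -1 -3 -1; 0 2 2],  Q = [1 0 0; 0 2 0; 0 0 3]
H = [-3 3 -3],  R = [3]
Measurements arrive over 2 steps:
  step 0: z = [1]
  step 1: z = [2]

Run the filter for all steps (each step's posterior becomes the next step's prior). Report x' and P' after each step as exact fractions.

step 0: x' = [524/553, 1139/553, 451/553], P' = [5027/553 1297/553 -3657/553; 1297/553 1537/553 176/553; -3657/553 176/553 3880/553]
step 1: x' = [-465821/280187, 24107/280187, 618515/560374], P' = [8198482/280187 94318/280187 -8064336/280187; 94318/280187 406648/280187 278459/280187; -8064336/280187 278459/280187 16724799/560374]

step 0: x̄ = F·x = [9, -5, 6]
step 0: P̄ = F·P·Fᵀ + Q = [38 -23 12; -23 25 -16; 12 -16 19]
step 0: y = z − H·x̄ = [61]
step 0: S = H·P̄·Hᵀ + R = [1659]
step 0: K = P̄·Hᵀ·S⁻¹ = [-73/553; 64/553; -47/553]
step 0: x' = x̄ + K·y = [524/553, 1139/553, 451/553]
step 0: P' = (I − K·H)·P̄ = [5027/553 1297/553 -3657/553; 1297/553 1537/553 176/553; -3657/553 176/553 3880/553]
step 1: x̄ = F·x = [4301/553, -4392/553, 3180/553]
step 1: P̄ = F·P·Fᵀ + Q = [50150/553 -28702/553 804/553; -28702/553 25370/553 -13670/553; 804/553 -13670/553 24735/553]
step 1: y = z − H·x̄ = [36725/553]
step 1: S = H·P̄·Hᵀ + R = [1681122/553]
step 1: K = P̄·Hᵀ·S⁻¹ = [-39828/280187; 33871/280187; -39209/560374]
step 1: x' = x̄ + K·y = [-465821/280187, 24107/280187, 618515/560374]
step 1: P' = (I − K·H)·P̄ = [8198482/280187 94318/280187 -8064336/280187; 94318/280187 406648/280187 278459/280187; -8064336/280187 278459/280187 16724799/560374]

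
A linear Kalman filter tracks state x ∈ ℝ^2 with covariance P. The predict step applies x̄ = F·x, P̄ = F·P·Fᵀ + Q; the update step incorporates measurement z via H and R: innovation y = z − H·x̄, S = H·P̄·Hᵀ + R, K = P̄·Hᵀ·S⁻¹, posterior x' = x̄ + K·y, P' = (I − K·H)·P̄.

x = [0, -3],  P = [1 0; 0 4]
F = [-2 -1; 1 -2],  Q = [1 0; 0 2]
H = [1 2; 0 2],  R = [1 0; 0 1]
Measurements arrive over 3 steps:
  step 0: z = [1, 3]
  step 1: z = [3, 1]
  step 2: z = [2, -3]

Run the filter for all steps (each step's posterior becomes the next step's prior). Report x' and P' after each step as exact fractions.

step 0: x' = [-14/11, 4/3], P' = [3/2 -4/11; -4/11 7/33]
step 1: x' = [934/877, 24685/42973], P' = [1226/877 -323/877; -323/877 18709/85946]
step 2: x' = [24116940/9706201, -9322216/9706201], P' = [13268727/9706201 -3500364/9706201; -3500364/9706201 2094754/9706201]

step 0: x̄ = F·x = [3, 6]
step 0: P̄ = F·P·Fᵀ + Q = [9 6; 6 19]
step 0: y = z − H·x̄ = [-14, -9]
step 0: S = H·P̄·Hᵀ + R = [110 88; 88 77]
step 0: K = P̄·Hᵀ·S⁻¹ = [17/22 -8/11; 2/33 14/33]
step 0: x' = x̄ + K·y = [-14/11, 4/3]
step 0: P' = (I − K·H)·P̄ = [3/2 -4/11; -4/11 7/33]
step 1: x̄ = F·x = [40/33, -130/33]
step 1: P̄ = F·P·Fᵀ + Q = [190/33 -11/3; -11/3 383/66]
step 1: y = z − H·x̄ = [29/3, 293/33]
step 1: S = H·P̄·Hᵀ + R = [505/33 524/33; 524/33 799/33]
step 1: K = P̄·Hᵀ·S⁻¹ = [580/877 -646/877; 2882/42973 18709/42973]
step 1: x' = x̄ + K·y = [934/877, 24685/42973]
step 1: P' = (I − K·H)·P̄ = [1226/877 -323/877; -323/877 18709/85946]
step 2: x̄ = F·x = [-116217/42973, -3604/42973]
step 2: P̄ = F·P·Fᵀ + Q = [458631/85946 -148920/42973; -148920/42973 246746/42973]
step 2: y = z − H·x̄ = [209371/42973, -121711/42973]
step 2: S = H·P̄·Hᵀ + R = [1327185/85946 689144/42973; 689144/42973 1029957/42973]
step 2: K = P̄·Hᵀ·S⁻¹ = [6267999/9706201 -7000728/9706201; 689144/9706201 4189508/9706201]
step 2: x' = x̄ + K·y = [24116940/9706201, -9322216/9706201]
step 2: P' = (I − K·H)·P̄ = [13268727/9706201 -3500364/9706201; -3500364/9706201 2094754/9706201]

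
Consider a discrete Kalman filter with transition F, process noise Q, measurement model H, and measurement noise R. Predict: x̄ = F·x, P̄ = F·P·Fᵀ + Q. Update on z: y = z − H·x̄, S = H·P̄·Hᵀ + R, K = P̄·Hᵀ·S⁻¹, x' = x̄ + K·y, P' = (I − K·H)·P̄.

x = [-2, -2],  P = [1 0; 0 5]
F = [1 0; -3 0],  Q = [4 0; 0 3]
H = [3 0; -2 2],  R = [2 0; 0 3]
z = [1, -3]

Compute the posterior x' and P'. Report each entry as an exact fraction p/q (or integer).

x' = [885/2161, -1521/2161]
P' = [438/2161 390/2161; 390/2161 1857/2161]

x̄ = F·x = [-2, 6]
P̄ = F·P·Fᵀ + Q = [5 -3; -3 12]
y = z − H·x̄ = [7, -19]
S = H·P̄·Hᵀ + R = [47 -48; -48 95]
K = P̄·Hᵀ·S⁻¹ = [657/2161 -32/2161; 585/2161 978/2161]
x' = x̄ + K·y = [885/2161, -1521/2161]
P' = (I − K·H)·P̄ = [438/2161 390/2161; 390/2161 1857/2161]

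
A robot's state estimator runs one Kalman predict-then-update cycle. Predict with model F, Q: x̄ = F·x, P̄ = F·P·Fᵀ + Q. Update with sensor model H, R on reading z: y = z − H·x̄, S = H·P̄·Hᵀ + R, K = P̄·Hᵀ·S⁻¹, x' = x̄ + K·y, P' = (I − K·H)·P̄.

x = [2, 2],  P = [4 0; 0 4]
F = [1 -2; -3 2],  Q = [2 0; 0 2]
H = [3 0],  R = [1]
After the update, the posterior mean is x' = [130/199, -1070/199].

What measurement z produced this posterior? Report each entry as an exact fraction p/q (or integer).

x̄ = F·x = [-2, -2]
P̄ = F·P·Fᵀ + Q = [22 -28; -28 54]
S = H·P̄·Hᵀ + R = [199]
K = P̄·Hᵀ·S⁻¹ = [66/199; -84/199]
x' − x̄ = [528/199, -672/199] = K·y
y = (KᵀK)⁻¹·Kᵀ·(x' − x̄) = [8]
z = y + H·x̄ = [8] + [-6] = [2]

z = [2]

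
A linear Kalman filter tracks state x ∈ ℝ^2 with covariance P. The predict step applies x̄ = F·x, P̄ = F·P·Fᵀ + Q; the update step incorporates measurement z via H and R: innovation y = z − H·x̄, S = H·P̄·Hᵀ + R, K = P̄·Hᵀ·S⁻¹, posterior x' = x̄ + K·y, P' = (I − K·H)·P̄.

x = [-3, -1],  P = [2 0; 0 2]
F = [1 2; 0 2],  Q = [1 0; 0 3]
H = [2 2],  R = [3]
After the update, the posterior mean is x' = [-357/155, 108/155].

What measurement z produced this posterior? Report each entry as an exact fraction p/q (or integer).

z = [-3]

x̄ = F·x = [-5, -2]
P̄ = F·P·Fᵀ + Q = [11 8; 8 11]
S = H·P̄·Hᵀ + R = [155]
K = P̄·Hᵀ·S⁻¹ = [38/155; 38/155]
x' − x̄ = [418/155, 418/155] = K·y
y = (KᵀK)⁻¹·Kᵀ·(x' − x̄) = [11]
z = y + H·x̄ = [11] + [-14] = [-3]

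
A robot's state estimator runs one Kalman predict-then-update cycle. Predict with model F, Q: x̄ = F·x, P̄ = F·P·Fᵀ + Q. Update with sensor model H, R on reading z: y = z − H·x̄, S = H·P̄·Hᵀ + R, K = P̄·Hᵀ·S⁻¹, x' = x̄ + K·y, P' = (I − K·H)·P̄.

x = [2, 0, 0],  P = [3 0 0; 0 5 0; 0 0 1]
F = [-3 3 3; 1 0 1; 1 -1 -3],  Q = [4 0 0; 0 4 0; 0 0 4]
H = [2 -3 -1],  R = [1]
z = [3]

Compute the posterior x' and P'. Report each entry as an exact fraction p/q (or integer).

x̄ = F·x = [-6, 2, 2]
P̄ = F·P·Fᵀ + Q = [85 -6 -33; -6 8 0; -33 0 21]
y = z − H·x̄ = [23]
S = H·P̄·Hᵀ + R = [638]
K = P̄·Hᵀ·S⁻¹ = [221/638; -18/319; -3/22]
x' = x̄ + K·y = [1255/638, 224/319, -25/22]
P' = (I − K·H)·P̄ = [5389/638 2064/319 -63/22; 2064/319 1904/319 -54/11; -63/22 -54/11 201/22]

x' = [1255/638, 224/319, -25/22]
P' = [5389/638 2064/319 -63/22; 2064/319 1904/319 -54/11; -63/22 -54/11 201/22]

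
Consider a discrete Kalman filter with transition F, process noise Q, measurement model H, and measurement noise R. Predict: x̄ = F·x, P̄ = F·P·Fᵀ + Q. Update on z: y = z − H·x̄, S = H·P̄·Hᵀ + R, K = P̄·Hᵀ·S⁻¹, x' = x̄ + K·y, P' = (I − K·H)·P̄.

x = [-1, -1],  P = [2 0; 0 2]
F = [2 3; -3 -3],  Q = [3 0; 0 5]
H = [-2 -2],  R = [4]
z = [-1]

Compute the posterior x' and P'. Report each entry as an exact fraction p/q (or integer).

x' = [-109/22, 11/2]
P' = [318/11 -29; -29 30]

x̄ = F·x = [-5, 6]
P̄ = F·P·Fᵀ + Q = [29 -30; -30 41]
y = z − H·x̄ = [1]
S = H·P̄·Hᵀ + R = [44]
K = P̄·Hᵀ·S⁻¹ = [1/22; -1/2]
x' = x̄ + K·y = [-109/22, 11/2]
P' = (I − K·H)·P̄ = [318/11 -29; -29 30]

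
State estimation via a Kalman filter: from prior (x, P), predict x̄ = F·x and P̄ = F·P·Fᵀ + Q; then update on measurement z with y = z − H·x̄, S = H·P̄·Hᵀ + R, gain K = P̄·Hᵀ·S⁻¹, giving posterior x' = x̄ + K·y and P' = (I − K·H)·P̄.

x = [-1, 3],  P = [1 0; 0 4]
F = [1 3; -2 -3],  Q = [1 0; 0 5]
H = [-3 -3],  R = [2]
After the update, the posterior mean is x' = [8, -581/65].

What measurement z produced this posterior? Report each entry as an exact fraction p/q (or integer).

z = [3]

x̄ = F·x = [8, -7]
P̄ = F·P·Fᵀ + Q = [38 -38; -38 45]
S = H·P̄·Hᵀ + R = [65]
K = P̄·Hᵀ·S⁻¹ = [0; -21/65]
x' − x̄ = [0, -126/65] = K·y
y = (KᵀK)⁻¹·Kᵀ·(x' − x̄) = [6]
z = y + H·x̄ = [6] + [-3] = [3]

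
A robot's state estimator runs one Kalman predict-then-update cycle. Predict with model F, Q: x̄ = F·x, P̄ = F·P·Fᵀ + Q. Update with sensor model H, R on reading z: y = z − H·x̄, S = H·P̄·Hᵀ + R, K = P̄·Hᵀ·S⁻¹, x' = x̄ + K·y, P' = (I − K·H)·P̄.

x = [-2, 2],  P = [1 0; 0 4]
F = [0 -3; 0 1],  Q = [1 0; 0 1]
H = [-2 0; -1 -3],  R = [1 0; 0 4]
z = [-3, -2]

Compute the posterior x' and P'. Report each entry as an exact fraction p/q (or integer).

x' = [1510/1041, 4/347]
P' = [517/2082 -57/694; -57/694 239/694]

x̄ = F·x = [-6, 2]
P̄ = F·P·Fᵀ + Q = [37 -12; -12 5]
y = z − H·x̄ = [-15, -2]
S = H·P̄·Hᵀ + R = [149 2; 2 14]
K = P̄·Hᵀ·S⁻¹ = [-517/1041 -1/2082; 57/347 -165/694]
x' = x̄ + K·y = [1510/1041, 4/347]
P' = (I − K·H)·P̄ = [517/2082 -57/694; -57/694 239/694]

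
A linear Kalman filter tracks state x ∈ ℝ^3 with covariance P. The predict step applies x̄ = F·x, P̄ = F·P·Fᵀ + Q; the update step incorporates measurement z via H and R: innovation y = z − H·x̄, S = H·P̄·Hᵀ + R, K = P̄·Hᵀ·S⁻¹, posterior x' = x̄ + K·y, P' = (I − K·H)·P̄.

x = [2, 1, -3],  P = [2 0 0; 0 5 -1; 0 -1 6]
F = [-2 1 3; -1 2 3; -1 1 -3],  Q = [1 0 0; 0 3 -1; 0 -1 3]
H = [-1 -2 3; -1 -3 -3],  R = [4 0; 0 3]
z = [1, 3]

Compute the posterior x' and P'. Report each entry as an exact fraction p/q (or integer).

x̄ = F·x = [-12, -9, 8]
P̄ = F·P·Fᵀ + Q = [62 59 -45; 59 67 -40; -45 -40 70]
y = z − H·x̄ = [-53, -12]
S = H·P̄·Hᵀ + R = [1950 249; 249 662]
K = P̄·Hᵀ·S⁻¹ = [-60878/409633 -41455/409633; -172346/1228899 -65021/409633; 232975/1228899 -57055/409633]
x' = x̄ + K·y = [-1191602/409633, 415003/1228899, -462503/1228899]
P' = (I − K·H)·P̄ = [1909356/409633 -690167/409633 95170/409633; -690167/409633 1083115/1228899 -197885/1228899; 95170/409633 -197885/1228899 273880/1228899]

x' = [-1191602/409633, 415003/1228899, -462503/1228899]
P' = [1909356/409633 -690167/409633 95170/409633; -690167/409633 1083115/1228899 -197885/1228899; 95170/409633 -197885/1228899 273880/1228899]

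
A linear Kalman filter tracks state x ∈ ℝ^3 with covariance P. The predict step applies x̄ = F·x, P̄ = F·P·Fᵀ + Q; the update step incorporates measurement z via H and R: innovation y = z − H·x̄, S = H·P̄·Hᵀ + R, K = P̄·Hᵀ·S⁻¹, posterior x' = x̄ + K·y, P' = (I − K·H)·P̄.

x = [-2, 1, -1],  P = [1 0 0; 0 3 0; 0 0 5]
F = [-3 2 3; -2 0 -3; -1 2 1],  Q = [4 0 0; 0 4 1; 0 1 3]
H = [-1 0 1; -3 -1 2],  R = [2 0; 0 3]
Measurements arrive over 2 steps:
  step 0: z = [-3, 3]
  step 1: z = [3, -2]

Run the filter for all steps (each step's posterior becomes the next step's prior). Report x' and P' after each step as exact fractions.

step 0: x̄ = F·x = [5, 7, 3]
step 0: P̄ = F·P·Fᵀ + Q = [70 -39 30; -39 53 -12; 30 -12 21]
step 0: y = z − H·x̄ = [-1, 19]
step 0: S = H·P̄·Hᵀ + R = [33 75; 75 224]
step 0: K = P̄·Hᵀ·S⁻¹ = [-635/1767 -221/589; 1016/589 -235/589; 12/31 -9/31]
step 0: x' = x̄ + K·y = [-3127/1767, -1358/589, -90/31]
step 0: P' = (I − K·H)·P̄ = [24697/1767 -8416/589 411/31; -8416/589 13185/589 -336/31; 411/31 -336/31 435/31]
step 1: x̄ = F·x = [-4719/589, 21644/1767, -10151/1767]
step 1: P̄ = F·P·Fᵀ + Q = [87394/589 70404/589 71634/589; 70404/589 610135/1767 216107/1767; 71634/589 216107/1767 190543/1767]
step 1: y = z − H·x̄ = [1295/1767, -1353/589]
step 1: S = H·P̄·Hᵀ + R = [26455/1767 29409/589; 29409/589 520422/589]
step 1: K = P̄·Hᵀ·S⁻¹ = [-4472322/6323201 -2047510/6323201; 14948809/6323201 -4131600/6323201; 810035/6323201 -1988692/6323201]
step 1: x' = x̄ + K·y = [-49235071/6323201, 97899397/6323201, -31163394/6323201]
step 1: P' = (I − K·H)·P̄ = [160433846/6323201 -172180604/6323201 151489202/6323201; -172180604/6323201 244370640/6323201 -142282986/6323201; 151489202/6323201 -142282986/6323201 153109272/6323201]

step 0: x' = [-3127/1767, -1358/589, -90/31], P' = [24697/1767 -8416/589 411/31; -8416/589 13185/589 -336/31; 411/31 -336/31 435/31]
step 1: x' = [-49235071/6323201, 97899397/6323201, -31163394/6323201], P' = [160433846/6323201 -172180604/6323201 151489202/6323201; -172180604/6323201 244370640/6323201 -142282986/6323201; 151489202/6323201 -142282986/6323201 153109272/6323201]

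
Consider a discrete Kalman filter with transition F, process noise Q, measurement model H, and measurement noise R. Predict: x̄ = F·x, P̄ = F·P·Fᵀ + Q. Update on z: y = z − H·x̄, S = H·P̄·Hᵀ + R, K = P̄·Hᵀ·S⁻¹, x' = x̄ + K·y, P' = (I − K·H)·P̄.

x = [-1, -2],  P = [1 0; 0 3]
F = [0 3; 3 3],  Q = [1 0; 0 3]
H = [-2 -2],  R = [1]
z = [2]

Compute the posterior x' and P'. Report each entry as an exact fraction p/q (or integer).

x̄ = F·x = [-6, -9]
P̄ = F·P·Fᵀ + Q = [28 27; 27 39]
y = z − H·x̄ = [-28]
S = H·P̄·Hᵀ + R = [485]
K = P̄·Hᵀ·S⁻¹ = [-22/97; -132/485]
x' = x̄ + K·y = [34/97, -669/485]
P' = (I − K·H)·P̄ = [296/97 -285/97; -285/97 1491/485]

x' = [34/97, -669/485]
P' = [296/97 -285/97; -285/97 1491/485]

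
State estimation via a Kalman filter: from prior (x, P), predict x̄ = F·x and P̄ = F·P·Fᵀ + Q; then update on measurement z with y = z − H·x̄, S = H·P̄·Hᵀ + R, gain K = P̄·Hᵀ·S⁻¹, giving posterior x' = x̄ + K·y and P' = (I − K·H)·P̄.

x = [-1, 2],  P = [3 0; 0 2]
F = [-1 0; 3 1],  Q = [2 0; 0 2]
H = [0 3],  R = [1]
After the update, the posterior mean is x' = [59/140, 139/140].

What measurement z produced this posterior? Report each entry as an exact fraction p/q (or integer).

z = [3]

x̄ = F·x = [1, -1]
P̄ = F·P·Fᵀ + Q = [5 -9; -9 31]
S = H·P̄·Hᵀ + R = [280]
K = P̄·Hᵀ·S⁻¹ = [-27/280; 93/280]
x' − x̄ = [-81/140, 279/140] = K·y
y = (KᵀK)⁻¹·Kᵀ·(x' − x̄) = [6]
z = y + H·x̄ = [6] + [-3] = [3]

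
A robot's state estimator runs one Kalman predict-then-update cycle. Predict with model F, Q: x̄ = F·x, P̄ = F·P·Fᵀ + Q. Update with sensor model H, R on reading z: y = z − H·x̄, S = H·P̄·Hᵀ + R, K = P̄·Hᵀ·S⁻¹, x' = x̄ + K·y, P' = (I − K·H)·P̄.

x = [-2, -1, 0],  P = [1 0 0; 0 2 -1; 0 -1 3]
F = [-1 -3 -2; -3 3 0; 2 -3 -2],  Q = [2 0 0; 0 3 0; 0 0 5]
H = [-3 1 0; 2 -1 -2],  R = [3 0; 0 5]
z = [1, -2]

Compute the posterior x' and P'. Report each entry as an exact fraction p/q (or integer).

x̄ = F·x = [5, 3, -1]
P̄ = F·P·Fᵀ + Q = [21 -9 16; -9 30 -18; 16 -18 27]
y = z − H·x̄ = [13, -11]
S = H·P̄·Hᵀ + R = [276 -69; -69 63]
K = P̄·Hᵀ·S⁻¹ = [-1075/4209 4/183; 307/1403 3/61; -1478/4209 -82/183]
x' = x̄ + K·y = [6058/4209, 7441/1403, -2677/4209]
P' = (I − K·H)·P̄ = [9241/4209 8166/1403 -3238/4209; 8166/1403 25419/1403 -4716/1403; -3238/4209 -4716/1403 8551/4209]

x' = [6058/4209, 7441/1403, -2677/4209]
P' = [9241/4209 8166/1403 -3238/4209; 8166/1403 25419/1403 -4716/1403; -3238/4209 -4716/1403 8551/4209]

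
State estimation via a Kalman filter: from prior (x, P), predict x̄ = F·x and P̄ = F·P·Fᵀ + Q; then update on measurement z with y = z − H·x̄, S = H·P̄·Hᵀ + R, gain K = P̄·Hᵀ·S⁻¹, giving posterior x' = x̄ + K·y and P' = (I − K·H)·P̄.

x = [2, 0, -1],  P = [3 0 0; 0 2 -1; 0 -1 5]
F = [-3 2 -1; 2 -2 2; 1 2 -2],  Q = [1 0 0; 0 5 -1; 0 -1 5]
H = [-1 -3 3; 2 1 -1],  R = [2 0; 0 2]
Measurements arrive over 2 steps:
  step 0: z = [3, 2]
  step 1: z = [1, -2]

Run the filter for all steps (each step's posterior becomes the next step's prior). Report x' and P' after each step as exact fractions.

step 0: x̄ = F·x = [-5, 2, 4]
step 0: P̄ = F·P·Fᵀ + Q = [45 -42 15; -42 53 -31; 15 -31 44]
step 0: y = z − H·x̄ = [-8, 14]
step 0: S = H·P̄·Hᵀ + R = [1136 -168; -168 113]
step 0: K = P̄·Hᵀ·S⁻¹ = [9891/50072 3666/6259; -11865/50072 -2205/6259; 735/4552 -90/569]
step 0: x' = x̄ + K·y = [10138/6259, -6487/6259, 281/569]
step 0: P' = (I − K·H)·P̄ = [19575/25036 -12957/25036 -285/2276; -12957/25036 81083/25036 6619/2276; -285/2276 6619/2276 6769/2276]
step 1: x̄ = F·x = [-46479/6259, 39432/6259, -9018/6259]
step 1: P̄ = F·P·Fᵀ + Q = [111360/6259 -64584/6259 3456/6259; -64584/6259 80438/6259 -22613/12518; 3456/6259 -22613/12518 145163/25036]
step 1: y = z − H·x̄ = [105130/6259, 31990/6259]
step 1: S = H·P̄·Hᵀ + R = [3878855/25036 -657861/25036; -657861/25036 1300559/25036]
step 1: K = P̄·Hᵀ·S⁻¹ = [8883120/46052671 26402160/46052671; -1703727/6578953 -1619031/6578953; 12338163/92105342 -5284281/92105342]
step 1: x' = x̄ + K·y = [-57835851/46052671, 4555944/6578953, 23762658/46052671]
step 1: P' = (I − K·H)·P̄ = [35235840/46052671 -2624328/6578953 -702936/46052671; -2624328/6578953 17529761/6578953 15519167/6578953; -702936/46052671 15519167/6578953 112512578/46052671]

step 0: x' = [10138/6259, -6487/6259, 281/569], P' = [19575/25036 -12957/25036 -285/2276; -12957/25036 81083/25036 6619/2276; -285/2276 6619/2276 6769/2276]
step 1: x' = [-57835851/46052671, 4555944/6578953, 23762658/46052671], P' = [35235840/46052671 -2624328/6578953 -702936/46052671; -2624328/6578953 17529761/6578953 15519167/6578953; -702936/46052671 15519167/6578953 112512578/46052671]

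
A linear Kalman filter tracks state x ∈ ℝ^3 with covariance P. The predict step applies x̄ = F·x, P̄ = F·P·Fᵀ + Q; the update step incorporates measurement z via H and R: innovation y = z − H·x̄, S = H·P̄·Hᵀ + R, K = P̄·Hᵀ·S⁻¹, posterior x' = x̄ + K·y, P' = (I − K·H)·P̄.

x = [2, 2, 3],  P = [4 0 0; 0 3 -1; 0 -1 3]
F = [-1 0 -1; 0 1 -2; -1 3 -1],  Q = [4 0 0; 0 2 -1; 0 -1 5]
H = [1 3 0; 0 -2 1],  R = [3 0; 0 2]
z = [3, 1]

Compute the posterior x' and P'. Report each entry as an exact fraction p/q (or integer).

x' = [-3287/1171, 6598/3513, 17329/3513]
P' = [7065/1171 -2149/1171 -3910/1171; -2149/1171 6181/7026 5726/3513; -3910/1171 5726/3513 17078/3513]

x̄ = F·x = [-5, -4, 1]
P̄ = F·P·Fᵀ + Q = [11 7 10; 7 21 21; 10 21 45]
y = z − H·x̄ = [20, -8]
S = H·P̄·Hᵀ + R = [245 -67; -67 47]
K = P̄·Hᵀ·S⁻¹ = [206/1171 194/1171; 1883/7026 -455/7026; 1816/3513 2813/3513]
x' = x̄ + K·y = [-3287/1171, 6598/3513, 17329/3513]
P' = (I − K·H)·P̄ = [7065/1171 -2149/1171 -3910/1171; -2149/1171 6181/7026 5726/3513; -3910/1171 5726/3513 17078/3513]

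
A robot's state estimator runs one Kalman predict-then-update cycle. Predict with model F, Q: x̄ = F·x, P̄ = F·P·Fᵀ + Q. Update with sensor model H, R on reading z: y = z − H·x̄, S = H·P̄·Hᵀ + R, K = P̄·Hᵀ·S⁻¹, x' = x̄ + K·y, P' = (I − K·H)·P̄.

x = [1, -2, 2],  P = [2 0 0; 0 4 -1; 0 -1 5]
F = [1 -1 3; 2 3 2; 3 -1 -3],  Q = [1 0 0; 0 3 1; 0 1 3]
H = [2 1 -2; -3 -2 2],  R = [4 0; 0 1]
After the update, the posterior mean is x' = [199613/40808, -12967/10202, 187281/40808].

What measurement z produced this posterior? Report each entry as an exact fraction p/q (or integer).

x̄ = F·x = [9, 0, -1]
P̄ = F·P·Fᵀ + Q = [58 15 -35; 15 55 -18; -35 -18 64]
S = H·P̄·Hᵀ + R = [959 -1277; -1277 1743]
K = P̄·Hᵀ·S⁻¹ = [445/40808 -6089/40808; -8251/10202 -7163/10202; -32975/40808 -17861/40808]
x' − x̄ = [-167659/40808, -12967/10202, 228089/40808] = K·y
y = (KᵀK)⁻¹·Kᵀ·(x' − x̄) = [-21, 26]
z = y + H·x̄ = [-21, 26] + [20, -29] = [-1, -3]

z = [-1, -3]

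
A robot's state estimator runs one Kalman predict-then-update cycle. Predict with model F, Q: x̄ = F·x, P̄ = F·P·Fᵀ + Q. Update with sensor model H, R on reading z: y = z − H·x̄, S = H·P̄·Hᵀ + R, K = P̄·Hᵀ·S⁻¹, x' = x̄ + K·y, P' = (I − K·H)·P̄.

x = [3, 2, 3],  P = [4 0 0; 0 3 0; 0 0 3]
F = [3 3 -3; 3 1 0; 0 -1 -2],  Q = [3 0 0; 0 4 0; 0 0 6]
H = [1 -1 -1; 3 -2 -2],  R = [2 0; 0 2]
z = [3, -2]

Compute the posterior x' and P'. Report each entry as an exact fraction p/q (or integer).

x̄ = F·x = [6, 11, -8]
P̄ = F·P·Fᵀ + Q = [93 45 9; 45 43 -3; 9 -3 21]
y = z − H·x̄ = [0, -14]
S = H·P̄·Hᵀ + R = [45 125; 125 423]
K = P̄·Hᵀ·S⁻¹ = [-2439/1705 282/341; -476/341 185/341; -1341/1705 72/341]
x' = x̄ + K·y = [-1902/341, 1161/341, -3736/341]
P' = (I − K·H)·P̄ = [12576/1705 2274/341 6084/1705; 2274/341 6868/341 -3642/341; 6084/1705 -3642/341 26976/1705]

x' = [-1902/341, 1161/341, -3736/341]
P' = [12576/1705 2274/341 6084/1705; 2274/341 6868/341 -3642/341; 6084/1705 -3642/341 26976/1705]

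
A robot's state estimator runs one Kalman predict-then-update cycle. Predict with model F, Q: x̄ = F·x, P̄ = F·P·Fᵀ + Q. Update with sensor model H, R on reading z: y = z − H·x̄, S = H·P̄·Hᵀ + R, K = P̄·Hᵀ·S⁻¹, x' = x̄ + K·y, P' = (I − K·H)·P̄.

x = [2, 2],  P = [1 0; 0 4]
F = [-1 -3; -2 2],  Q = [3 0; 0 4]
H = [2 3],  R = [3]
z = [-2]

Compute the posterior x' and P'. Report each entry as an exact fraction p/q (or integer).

x̄ = F·x = [-8, 0]
P̄ = F·P·Fᵀ + Q = [40 -22; -22 24]
y = z − H·x̄ = [14]
S = H·P̄·Hᵀ + R = [115]
K = P̄·Hᵀ·S⁻¹ = [14/115; 28/115]
x' = x̄ + K·y = [-724/115, 392/115]
P' = (I − K·H)·P̄ = [4404/115 -2922/115; -2922/115 1976/115]

x' = [-724/115, 392/115]
P' = [4404/115 -2922/115; -2922/115 1976/115]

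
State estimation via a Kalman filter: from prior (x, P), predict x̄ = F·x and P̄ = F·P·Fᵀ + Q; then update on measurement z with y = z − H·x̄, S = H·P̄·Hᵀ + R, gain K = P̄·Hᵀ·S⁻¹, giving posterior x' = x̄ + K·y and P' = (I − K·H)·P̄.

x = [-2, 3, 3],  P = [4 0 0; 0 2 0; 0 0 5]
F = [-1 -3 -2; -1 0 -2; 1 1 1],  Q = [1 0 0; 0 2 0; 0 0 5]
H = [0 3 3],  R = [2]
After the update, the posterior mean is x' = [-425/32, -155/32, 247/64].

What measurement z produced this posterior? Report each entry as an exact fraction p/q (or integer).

z = [-3]

x̄ = F·x = [-13, -4, 4]
P̄ = F·P·Fᵀ + Q = [43 24 -20; 24 26 -14; -20 -14 16]
S = H·P̄·Hᵀ + R = [128]
K = P̄·Hᵀ·S⁻¹ = [3/32; 9/32; 3/64]
x' − x̄ = [-9/32, -27/32, -9/64] = K·y
y = (KᵀK)⁻¹·Kᵀ·(x' − x̄) = [-3]
z = y + H·x̄ = [-3] + [0] = [-3]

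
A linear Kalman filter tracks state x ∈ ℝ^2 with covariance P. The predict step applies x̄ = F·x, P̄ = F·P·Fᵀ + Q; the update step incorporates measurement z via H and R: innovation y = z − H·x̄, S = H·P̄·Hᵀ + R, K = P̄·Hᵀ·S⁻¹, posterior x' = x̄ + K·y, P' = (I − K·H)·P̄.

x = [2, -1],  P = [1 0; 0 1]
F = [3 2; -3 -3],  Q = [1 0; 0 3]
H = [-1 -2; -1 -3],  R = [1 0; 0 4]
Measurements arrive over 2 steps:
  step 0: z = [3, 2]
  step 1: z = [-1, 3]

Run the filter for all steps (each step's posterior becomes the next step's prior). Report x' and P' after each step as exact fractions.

step 0: x' = [27/13, -27/13], P' = [137/26 -63/26; -63/26 33/26]
step 1: x' = [242281/45039, -36206/15013], P' = [842945/90078 -127213/30026; -127213/30026 62211/30026]

step 0: x̄ = F·x = [4, -3]
step 0: P̄ = F·P·Fᵀ + Q = [14 -15; -15 21]
step 0: y = z − H·x̄ = [1, -3]
step 0: S = H·P̄·Hᵀ + R = [39 65; 65 117]
step 0: K = P̄·Hᵀ·S⁻¹ = [-11/26 1/2; -3/26 -9/26]
step 0: x' = x̄ + K·y = [27/13, -27/13]
step 0: P' = (I − K·H)·P̄ = [137/26 -63/26; -63/26 33/26]
step 1: x̄ = F·x = [27/13, 0]
step 1: P̄ = F·P·Fᵀ + Q = [635/26 -243/13; -243/13 237/13]
step 1: y = z − H·x̄ = [14/13, 66/13]
step 1: S = H·P̄·Hᵀ + R = [613/26 1049/26; 1049/26 2089/26]
step 1: K = P̄·Hᵀ·S⁻¹ = [-79667/90078 75493/90078; 2791/30026 -14855/30026]
step 1: x' = x̄ + K·y = [242281/45039, -36206/15013]
step 1: P' = (I − K·H)·P̄ = [842945/90078 -127213/30026; -127213/30026 62211/30026]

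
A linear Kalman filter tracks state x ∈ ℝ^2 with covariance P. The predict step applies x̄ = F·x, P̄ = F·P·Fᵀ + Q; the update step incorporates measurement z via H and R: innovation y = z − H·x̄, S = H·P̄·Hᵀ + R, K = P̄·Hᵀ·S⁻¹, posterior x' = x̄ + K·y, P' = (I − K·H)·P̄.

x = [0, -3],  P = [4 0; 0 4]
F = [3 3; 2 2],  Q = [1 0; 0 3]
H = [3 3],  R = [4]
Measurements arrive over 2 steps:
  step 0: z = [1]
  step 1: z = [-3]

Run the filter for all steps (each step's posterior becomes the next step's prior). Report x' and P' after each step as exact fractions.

step 0: x̄ = F·x = [-9, -6]
step 0: P̄ = F·P·Fᵀ + Q = [73 48; 48 35]
step 0: y = z − H·x̄ = [46]
step 0: S = H·P̄·Hᵀ + R = [1840]
step 0: K = P̄·Hᵀ·S⁻¹ = [363/1840; 249/1840]
step 0: x' = x̄ + K·y = [3/40, 9/40]
step 0: P' = (I − K·H)·P̄ = [2551/1840 -2067/1840; -2067/1840 2399/1840]
step 1: x̄ = F·x = [9/10, 3/5]
step 1: P̄ = F·P·Fᵀ + Q = [574/115 306/115; 306/115 549/115]
step 1: y = z − H·x̄ = [-15/2]
step 1: S = H·P̄·Hᵀ + R = [3215/23]
step 1: K = P̄·Hᵀ·S⁻¹ = [528/3215; 513/3215]
step 1: x' = x̄ + K·y = [-2133/6430, -3837/6430]
step 1: P' = (I − K·H)·P̄ = [3926/3215 -3222/3215; -3222/3215 3906/3215]

step 0: x' = [3/40, 9/40], P' = [2551/1840 -2067/1840; -2067/1840 2399/1840]
step 1: x' = [-2133/6430, -3837/6430], P' = [3926/3215 -3222/3215; -3222/3215 3906/3215]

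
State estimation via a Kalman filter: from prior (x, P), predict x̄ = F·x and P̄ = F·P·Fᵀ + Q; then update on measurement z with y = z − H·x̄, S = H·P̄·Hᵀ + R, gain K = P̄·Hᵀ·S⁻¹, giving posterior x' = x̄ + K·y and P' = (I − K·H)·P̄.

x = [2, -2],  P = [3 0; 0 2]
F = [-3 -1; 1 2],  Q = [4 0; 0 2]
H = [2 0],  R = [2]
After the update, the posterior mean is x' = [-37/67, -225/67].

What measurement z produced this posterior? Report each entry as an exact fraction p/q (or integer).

x̄ = F·x = [-4, -2]
P̄ = F·P·Fᵀ + Q = [33 -13; -13 13]
S = H·P̄·Hᵀ + R = [134]
K = P̄·Hᵀ·S⁻¹ = [33/67; -13/67]
x' − x̄ = [231/67, -91/67] = K·y
y = (KᵀK)⁻¹·Kᵀ·(x' − x̄) = [7]
z = y + H·x̄ = [7] + [-8] = [-1]

z = [-1]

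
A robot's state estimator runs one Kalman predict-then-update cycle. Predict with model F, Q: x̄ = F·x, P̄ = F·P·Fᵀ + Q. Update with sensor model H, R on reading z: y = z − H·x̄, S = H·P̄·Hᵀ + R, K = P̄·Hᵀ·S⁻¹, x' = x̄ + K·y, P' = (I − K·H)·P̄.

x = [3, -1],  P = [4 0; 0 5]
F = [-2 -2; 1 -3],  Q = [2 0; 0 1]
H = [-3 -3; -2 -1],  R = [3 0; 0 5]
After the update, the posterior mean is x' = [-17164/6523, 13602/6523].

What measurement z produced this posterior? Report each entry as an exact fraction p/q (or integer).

x̄ = F·x = [-4, 6]
P̄ = F·P·Fᵀ + Q = [38 22; 22 50]
S = H·P̄·Hᵀ + R = [1191 576; 576 295]
K = P̄·Hᵀ·S⁻¹ = [1116/6523 -4346/6523; -3192/6523 4154/6523]
x' − x̄ = [8928/6523, -25536/6523] = K·y
y = (KᵀK)⁻¹·Kᵀ·(x' − x̄) = [8, 0]
z = y + H·x̄ = [8, 0] + [-6, 2] = [2, 2]

z = [2, 2]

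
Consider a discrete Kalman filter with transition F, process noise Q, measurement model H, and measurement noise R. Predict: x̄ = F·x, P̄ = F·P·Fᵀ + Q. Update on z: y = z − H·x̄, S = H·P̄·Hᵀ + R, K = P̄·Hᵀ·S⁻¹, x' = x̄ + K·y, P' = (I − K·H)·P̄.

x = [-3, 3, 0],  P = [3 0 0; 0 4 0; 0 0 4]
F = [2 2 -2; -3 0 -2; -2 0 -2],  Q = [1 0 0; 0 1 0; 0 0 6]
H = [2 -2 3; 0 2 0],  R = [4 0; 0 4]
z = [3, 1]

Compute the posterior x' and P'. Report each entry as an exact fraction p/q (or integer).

x̄ = F·x = [0, 9, 6]
P̄ = F·P·Fᵀ + Q = [45 -2 4; -2 44 34; 4 34 34]
y = z − H·x̄ = [3, -17]
S = H·P̄·Hᵀ + R = [322 20; 20 180]
K = P̄·Hᵀ·S⁻¹ = [479/1439 -426/7195; 1/1439 3517/7195; 155/1439 2632/7195]
x' = x̄ + K·y = [14427/7195, 4981/7195, 751/7195]
P' = (I − K·H)·P̄ = [68201/7195 -852/7195 -42842/7195; -852/7195 7034/7195 5264/7195; -42842/7195 5264/7195 33104/7195]

x' = [14427/7195, 4981/7195, 751/7195]
P' = [68201/7195 -852/7195 -42842/7195; -852/7195 7034/7195 5264/7195; -42842/7195 5264/7195 33104/7195]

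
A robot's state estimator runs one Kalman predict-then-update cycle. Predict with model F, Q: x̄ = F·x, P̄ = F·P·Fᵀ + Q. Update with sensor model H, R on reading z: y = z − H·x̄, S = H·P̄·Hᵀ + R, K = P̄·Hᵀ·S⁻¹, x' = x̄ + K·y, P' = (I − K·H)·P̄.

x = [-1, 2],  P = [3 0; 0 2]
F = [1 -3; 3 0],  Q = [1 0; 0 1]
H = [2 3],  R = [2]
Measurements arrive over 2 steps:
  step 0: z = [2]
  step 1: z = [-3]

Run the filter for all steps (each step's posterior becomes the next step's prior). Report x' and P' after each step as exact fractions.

step 0: x̄ = F·x = [-7, -3]
step 0: P̄ = F·P·Fᵀ + Q = [22 9; 9 28]
step 0: y = z − H·x̄ = [25]
step 0: S = H·P̄·Hᵀ + R = [450]
step 0: K = P̄·Hᵀ·S⁻¹ = [71/450; 17/75]
step 0: x' = x̄ + K·y = [-55/18, 8/3]
step 0: P' = (I − K·H)·P̄ = [4859/450 -532/75; -532/75 122/25]
step 1: x̄ = F·x = [-199/18, -55/6]
step 1: P̄ = F·P·Fᵀ + Q = [1769/18 2887/30; 2887/30 4909/50]
step 1: y = z − H·x̄ = [839/18]
step 1: S = H·P̄·Hᵀ + R = [1095089/450]
step 1: K = P̄·Hᵀ·S⁻¹ = [12845/64417; 219153/1095089]
step 1: x' = x̄ + K·y = [-113446/64417, 176649/1095089]
step 1: P' = (I − K·H)·P̄ = [97652/64417 -56538/64417; -56538/64417 786866/1095089]

step 0: x' = [-55/18, 8/3], P' = [4859/450 -532/75; -532/75 122/25]
step 1: x' = [-113446/64417, 176649/1095089], P' = [97652/64417 -56538/64417; -56538/64417 786866/1095089]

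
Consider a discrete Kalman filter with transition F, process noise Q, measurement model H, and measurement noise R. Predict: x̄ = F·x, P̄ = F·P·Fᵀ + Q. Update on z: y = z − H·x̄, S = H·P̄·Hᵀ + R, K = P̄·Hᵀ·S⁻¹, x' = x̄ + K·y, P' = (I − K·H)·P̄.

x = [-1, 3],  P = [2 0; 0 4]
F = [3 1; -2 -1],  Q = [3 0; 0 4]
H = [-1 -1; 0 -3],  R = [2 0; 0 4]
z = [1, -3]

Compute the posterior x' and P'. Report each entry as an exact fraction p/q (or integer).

x̄ = F·x = [0, -1]
P̄ = F·P·Fᵀ + Q = [25 -16; -16 16]
y = z − H·x̄ = [0, -6]
S = H·P̄·Hᵀ + R = [11 0; 0 148]
K = P̄·Hᵀ·S⁻¹ = [-9/11 12/37; 0 -12/37]
x' = x̄ + K·y = [-72/37, 35/37]
P' = (I − K·H)·P̄ = [842/407 -16/37; -16/37 16/37]

x' = [-72/37, 35/37]
P' = [842/407 -16/37; -16/37 16/37]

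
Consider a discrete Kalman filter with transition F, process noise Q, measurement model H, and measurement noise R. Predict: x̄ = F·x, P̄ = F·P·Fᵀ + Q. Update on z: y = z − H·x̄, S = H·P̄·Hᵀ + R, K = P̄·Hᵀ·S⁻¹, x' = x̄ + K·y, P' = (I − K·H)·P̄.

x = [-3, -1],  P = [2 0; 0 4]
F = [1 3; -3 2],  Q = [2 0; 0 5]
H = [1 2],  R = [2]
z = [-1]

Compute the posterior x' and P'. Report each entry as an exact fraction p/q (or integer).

x̄ = F·x = [-6, 7]
P̄ = F·P·Fᵀ + Q = [40 18; 18 39]
y = z − H·x̄ = [-9]
S = H·P̄·Hᵀ + R = [270]
K = P̄·Hᵀ·S⁻¹ = [38/135; 16/45]
x' = x̄ + K·y = [-128/15, 19/5]
P' = (I − K·H)·P̄ = [2512/135 -406/45; -406/45 73/15]

x' = [-128/15, 19/5]
P' = [2512/135 -406/45; -406/45 73/15]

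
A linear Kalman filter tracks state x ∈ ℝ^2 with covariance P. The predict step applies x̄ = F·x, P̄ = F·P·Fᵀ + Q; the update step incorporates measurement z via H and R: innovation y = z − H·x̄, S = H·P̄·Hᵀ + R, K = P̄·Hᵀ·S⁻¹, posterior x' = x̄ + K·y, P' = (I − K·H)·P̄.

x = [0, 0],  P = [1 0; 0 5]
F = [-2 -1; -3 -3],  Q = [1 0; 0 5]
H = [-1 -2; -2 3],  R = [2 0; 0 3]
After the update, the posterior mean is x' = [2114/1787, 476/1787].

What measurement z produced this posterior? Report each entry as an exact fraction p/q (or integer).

x̄ = F·x = [0, 0]
P̄ = F·P·Fᵀ + Q = [10 21; 21 59]
S = H·P̄·Hᵀ + R = [332 -313; -313 322]
K = P̄·Hᵀ·S⁻¹ = [-657/1787 -400/1787; -2503/8935 1313/8935]
x' − x̄ = [2114/1787, 476/1787] = K·y
y = (KᵀK)⁻¹·Kᵀ·(x' − x̄) = [-2, -2]
z = y + H·x̄ = [-2, -2] + [0, 0] = [-2, -2]

z = [-2, -2]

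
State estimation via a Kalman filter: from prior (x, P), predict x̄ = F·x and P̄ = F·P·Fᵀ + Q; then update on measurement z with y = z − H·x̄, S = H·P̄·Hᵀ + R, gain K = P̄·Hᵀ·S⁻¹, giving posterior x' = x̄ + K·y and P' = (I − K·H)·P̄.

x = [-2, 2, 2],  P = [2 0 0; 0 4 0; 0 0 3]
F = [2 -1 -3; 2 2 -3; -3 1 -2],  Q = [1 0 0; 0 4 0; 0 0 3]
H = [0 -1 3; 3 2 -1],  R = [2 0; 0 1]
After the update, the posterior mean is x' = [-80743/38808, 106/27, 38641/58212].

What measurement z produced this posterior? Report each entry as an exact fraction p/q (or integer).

z = [-2, 1]

x̄ = F·x = [-12, -6, 4]
P̄ = F·P·Fᵀ + Q = [40 27 2; 27 55 14; 2 14 37]
S = H·P̄·Hᵀ + R = [306 -186; -186 874]
K = P̄·Hᵀ·S⁻¹ = [2273/38808 2707/12936; 5/54 2/9; 21055/58212 1427/19404]
x' − x̄ = [384953/38808, 268/27, -194207/58212] = K·y
y = (KᵀK)⁻¹·Kᵀ·(x' − x̄) = [-20, 53]
z = y + H·x̄ = [-20, 53] + [18, -52] = [-2, 1]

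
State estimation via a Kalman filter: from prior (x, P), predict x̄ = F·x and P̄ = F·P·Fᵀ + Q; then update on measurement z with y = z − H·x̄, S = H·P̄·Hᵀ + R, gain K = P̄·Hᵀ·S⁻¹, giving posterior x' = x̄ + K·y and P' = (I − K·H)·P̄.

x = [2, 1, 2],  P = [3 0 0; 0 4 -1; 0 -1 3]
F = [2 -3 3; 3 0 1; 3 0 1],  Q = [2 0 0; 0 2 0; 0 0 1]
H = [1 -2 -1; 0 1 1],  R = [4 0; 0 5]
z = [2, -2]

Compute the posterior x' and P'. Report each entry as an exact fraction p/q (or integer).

x̄ = F·x = [7, 8, 8]
P̄ = F·P·Fᵀ + Q = [95 30 30; 30 32 30; 30 30 31]
y = z − H·x̄ = [19, -18]
S = H·P̄·Hᵀ + R = [198 -125; -125 128]
K = P̄·Hᵀ·S⁻¹ = [8140/9719 12505/9719; -442/9719 4276/9719; -183/9719 4453/9719]
x' = x̄ + K·y = [-2397/9719, -7614/9719, -5879/9719]
P' = (I − K·H)·P̄ = [132305/9719 37220/9719 25305/9719; 37220/9719 17608/9719 3772/9719; 25305/9719 3772/9719 18493/9719]

x' = [-2397/9719, -7614/9719, -5879/9719]
P' = [132305/9719 37220/9719 25305/9719; 37220/9719 17608/9719 3772/9719; 25305/9719 3772/9719 18493/9719]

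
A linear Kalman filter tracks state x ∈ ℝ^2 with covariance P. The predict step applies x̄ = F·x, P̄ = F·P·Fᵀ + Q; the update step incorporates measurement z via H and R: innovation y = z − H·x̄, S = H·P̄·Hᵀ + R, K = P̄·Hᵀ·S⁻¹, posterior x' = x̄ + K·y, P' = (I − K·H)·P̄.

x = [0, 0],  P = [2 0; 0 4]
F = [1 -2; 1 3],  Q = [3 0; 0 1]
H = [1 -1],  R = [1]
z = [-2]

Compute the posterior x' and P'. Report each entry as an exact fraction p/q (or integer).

x̄ = F·x = [0, 0]
P̄ = F·P·Fᵀ + Q = [21 -22; -22 39]
y = z − H·x̄ = [-2]
S = H·P̄·Hᵀ + R = [105]
K = P̄·Hᵀ·S⁻¹ = [43/105; -61/105]
x' = x̄ + K·y = [-86/105, 122/105]
P' = (I − K·H)·P̄ = [356/105 313/105; 313/105 374/105]

x' = [-86/105, 122/105]
P' = [356/105 313/105; 313/105 374/105]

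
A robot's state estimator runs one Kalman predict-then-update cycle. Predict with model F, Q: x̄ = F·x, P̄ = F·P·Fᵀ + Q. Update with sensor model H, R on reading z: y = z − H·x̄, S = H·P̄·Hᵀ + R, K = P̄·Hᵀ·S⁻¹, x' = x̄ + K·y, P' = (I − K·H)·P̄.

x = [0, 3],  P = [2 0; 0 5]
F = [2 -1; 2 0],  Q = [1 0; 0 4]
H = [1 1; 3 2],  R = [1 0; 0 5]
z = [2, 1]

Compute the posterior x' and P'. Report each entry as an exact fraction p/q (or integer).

x̄ = F·x = [-3, 0]
P̄ = F·P·Fᵀ + Q = [14 8; 8 12]
y = z − H·x̄ = [5, 10]
S = H·P̄·Hᵀ + R = [43 106; 106 275]
K = P̄·Hᵀ·S⁻¹ = [-98/589 162/589; 412/589 -56/589]
x' = x̄ + K·y = [-637/589, 1500/589]
P' = (I − K·H)·P̄ = [1006/589 -1104/589; -1104/589 1516/589]

x' = [-637/589, 1500/589]
P' = [1006/589 -1104/589; -1104/589 1516/589]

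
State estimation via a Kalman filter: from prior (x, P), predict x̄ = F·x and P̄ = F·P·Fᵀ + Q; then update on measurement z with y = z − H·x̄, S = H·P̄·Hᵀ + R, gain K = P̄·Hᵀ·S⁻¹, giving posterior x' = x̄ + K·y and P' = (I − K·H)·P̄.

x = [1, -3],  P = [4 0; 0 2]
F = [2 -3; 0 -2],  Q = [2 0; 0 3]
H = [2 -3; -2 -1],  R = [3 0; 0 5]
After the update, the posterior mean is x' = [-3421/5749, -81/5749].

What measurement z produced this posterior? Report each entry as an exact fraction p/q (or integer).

x̄ = F·x = [11, 6]
P̄ = F·P·Fᵀ + Q = [36 12; 12 11]
S = H·P̄·Hᵀ + R = [102 -63; -63 208]
K = P̄·Hᵀ·S⁻¹ = [732/5749 -2100/5749; -1359/5749 -1379/5749]
x' − x̄ = [-66660/5749, -34575/5749] = K·y
y = (KᵀK)⁻¹·Kᵀ·(x' − x̄) = [-5, 30]
z = y + H·x̄ = [-5, 30] + [4, -28] = [-1, 2]

z = [-1, 2]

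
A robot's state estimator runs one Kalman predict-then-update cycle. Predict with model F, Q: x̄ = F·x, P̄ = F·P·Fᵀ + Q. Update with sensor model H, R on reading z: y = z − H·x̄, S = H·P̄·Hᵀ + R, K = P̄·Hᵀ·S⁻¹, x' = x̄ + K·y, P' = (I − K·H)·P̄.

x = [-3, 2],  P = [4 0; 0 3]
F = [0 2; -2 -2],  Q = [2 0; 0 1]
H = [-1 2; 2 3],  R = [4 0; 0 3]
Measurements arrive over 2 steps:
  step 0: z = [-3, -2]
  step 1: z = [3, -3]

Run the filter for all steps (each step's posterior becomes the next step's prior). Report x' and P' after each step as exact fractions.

step 0: x̄ = F·x = [4, 2]
step 0: P̄ = F·P·Fᵀ + Q = [14 -12; -12 29]
step 0: y = z − H·x̄ = [-3, -16]
step 0: S = H·P̄·Hᵀ + R = [182 134; 134 176]
step 0: K = P̄·Hᵀ·S⁻¹ = [-156/391 101/391; 1939/7038 1043/7038]
step 0: x' = x̄ + K·y = [416/391, -8429/7038]
step 0: P' = (I − K·H)·P̄ = [354/391 -135/391; -135/391 2663/7038]
step 1: x̄ = F·x = [-8429/3519, 941/3519]
step 1: P̄ = F·P·Fᵀ + Q = [12364/3519 -466/3519; -466/3519 11869/3519]
step 1: y = z − H·x̄ = [82/1173, 3478/3519]
step 1: S = H·P̄·Hᵀ + R = [8420/391 15340/1173; 15340/1173 161242/3519]
step 1: K = P̄·Hᵀ·S⁻¹ = [-114291/358805 16907/71761; 163893/717610 21509/143522]
step 1: x' = x̄ + K·y = [-783879/358805, 154821/358805]
step 1: P' = (I − K·H)·P̄ = [268386/358805 -94389/358805; -94389/358805 233397/717610]

step 0: x' = [416/391, -8429/7038], P' = [354/391 -135/391; -135/391 2663/7038]
step 1: x' = [-783879/358805, 154821/358805], P' = [268386/358805 -94389/358805; -94389/358805 233397/717610]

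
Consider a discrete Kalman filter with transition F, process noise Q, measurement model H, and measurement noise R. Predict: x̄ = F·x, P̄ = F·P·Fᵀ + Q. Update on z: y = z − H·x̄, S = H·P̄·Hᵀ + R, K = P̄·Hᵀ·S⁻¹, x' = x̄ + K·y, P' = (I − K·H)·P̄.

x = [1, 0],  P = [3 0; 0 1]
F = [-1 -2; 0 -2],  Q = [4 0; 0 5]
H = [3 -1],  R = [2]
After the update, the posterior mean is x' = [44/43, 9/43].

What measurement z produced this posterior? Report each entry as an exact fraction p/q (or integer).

z = [3]

x̄ = F·x = [-1, 0]
P̄ = F·P·Fᵀ + Q = [11 4; 4 9]
S = H·P̄·Hᵀ + R = [86]
K = P̄·Hᵀ·S⁻¹ = [29/86; 3/86]
x' − x̄ = [87/43, 9/43] = K·y
y = (KᵀK)⁻¹·Kᵀ·(x' − x̄) = [6]
z = y + H·x̄ = [6] + [-3] = [3]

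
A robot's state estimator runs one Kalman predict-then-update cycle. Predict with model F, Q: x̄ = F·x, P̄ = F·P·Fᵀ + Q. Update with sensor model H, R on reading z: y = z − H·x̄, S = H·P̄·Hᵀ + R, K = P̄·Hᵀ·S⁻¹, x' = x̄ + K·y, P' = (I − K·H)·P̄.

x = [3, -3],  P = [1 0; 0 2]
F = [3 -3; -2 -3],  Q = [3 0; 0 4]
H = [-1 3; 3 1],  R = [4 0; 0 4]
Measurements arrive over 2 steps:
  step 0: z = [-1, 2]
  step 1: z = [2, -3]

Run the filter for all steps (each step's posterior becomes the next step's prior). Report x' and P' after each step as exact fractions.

step 0: x' = [655/686, -695/4116], P' = [135/343 1/343; 1/343 404/1029]
step 1: x' = [-110333/120191, 173674/841337], P' = [46206/120191 228/120191; 228/120191 322234/841337]

step 0: x̄ = F·x = [18, 3]
step 0: P̄ = F·P·Fᵀ + Q = [30 12; 12 26]
step 0: y = z − H·x̄ = [8, -55]
step 0: S = H·P̄·Hᵀ + R = [196 84; 84 372]
step 0: K = P̄·Hᵀ·S⁻¹ = [-33/343 29/98; 403/1372 59/588]
step 0: x' = x̄ + K·y = [655/686, -695/4116]
step 0: P' = (I − K·H)·P̄ = [135/343 1/343; 1/343 404/1029]
step 1: x̄ = F·x = [4625/1372, -275/196]
step 1: P̄ = F·P·Fᵀ + Q = [3438/343 57/49; 57/49 64/7]
step 1: y = z − H·x̄ = [3286/343, -8033/686]
step 1: S = H·P̄·Hᵀ + R = [30640/343 2286/343; 2286/343 37844/343]
step 1: K = P̄·Hᵀ·S⁻¹ = [-22761/240382 69423/240382; 482553/1682674 163511/1682674]
step 1: x' = x̄ + K·y = [-110333/120191, 173674/841337]
step 1: P' = (I − K·H)·P̄ = [46206/120191 228/120191; 228/120191 322234/841337]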